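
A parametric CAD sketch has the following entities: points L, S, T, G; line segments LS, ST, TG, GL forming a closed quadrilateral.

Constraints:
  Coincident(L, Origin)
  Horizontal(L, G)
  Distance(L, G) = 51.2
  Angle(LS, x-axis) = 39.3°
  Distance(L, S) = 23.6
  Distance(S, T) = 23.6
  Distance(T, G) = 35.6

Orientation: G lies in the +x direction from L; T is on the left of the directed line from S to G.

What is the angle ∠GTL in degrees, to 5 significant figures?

75.011°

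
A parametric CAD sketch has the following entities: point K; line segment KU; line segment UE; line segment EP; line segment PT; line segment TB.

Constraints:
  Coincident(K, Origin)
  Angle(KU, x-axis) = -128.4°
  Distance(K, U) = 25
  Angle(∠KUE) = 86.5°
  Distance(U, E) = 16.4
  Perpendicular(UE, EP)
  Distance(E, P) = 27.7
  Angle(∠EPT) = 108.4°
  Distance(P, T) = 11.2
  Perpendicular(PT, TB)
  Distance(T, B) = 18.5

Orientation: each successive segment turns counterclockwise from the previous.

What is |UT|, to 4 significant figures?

31.76

UE ⟂ EP, so EP runs at 55.10°; with |EP| = 27.7, P = (13.77, -6.257). ∠EPT = 108.4° gives PT at 126.7° from the x-axis; with |PT| = 11.2, T = (7.077, 2.723). Then |UT| = |T − U| = 31.76.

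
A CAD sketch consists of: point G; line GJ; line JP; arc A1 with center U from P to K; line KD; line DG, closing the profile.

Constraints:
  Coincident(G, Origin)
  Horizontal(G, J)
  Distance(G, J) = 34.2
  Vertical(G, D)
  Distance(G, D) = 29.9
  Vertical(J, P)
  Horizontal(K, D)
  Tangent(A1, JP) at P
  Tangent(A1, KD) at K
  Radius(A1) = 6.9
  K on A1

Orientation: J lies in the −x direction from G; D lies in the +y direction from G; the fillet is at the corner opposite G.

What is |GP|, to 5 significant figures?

41.215

The virtual corner opposite G is at (-34.200, 29.900). Tangency of A1 to JP means the radius UP is perpendicular to JP and A1 meets KD tangentially, so UK is at right angles to KD, with radius 6.9, so the center U sits 6.9 in from both sides at U = (-27.300, 23.000). That places the tangent points at P = (-34.200, 23.000) on JP and K = (-27.300, 29.900) on KD. Then |GP| = |P − G| = 41.215.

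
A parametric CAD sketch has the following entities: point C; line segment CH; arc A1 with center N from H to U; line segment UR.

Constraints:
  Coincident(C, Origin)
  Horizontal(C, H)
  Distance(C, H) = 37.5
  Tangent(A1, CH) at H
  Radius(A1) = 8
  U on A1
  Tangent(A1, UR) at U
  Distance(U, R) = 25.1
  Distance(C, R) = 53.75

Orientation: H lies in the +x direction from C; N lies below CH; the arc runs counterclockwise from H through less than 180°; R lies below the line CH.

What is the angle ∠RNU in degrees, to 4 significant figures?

72.32°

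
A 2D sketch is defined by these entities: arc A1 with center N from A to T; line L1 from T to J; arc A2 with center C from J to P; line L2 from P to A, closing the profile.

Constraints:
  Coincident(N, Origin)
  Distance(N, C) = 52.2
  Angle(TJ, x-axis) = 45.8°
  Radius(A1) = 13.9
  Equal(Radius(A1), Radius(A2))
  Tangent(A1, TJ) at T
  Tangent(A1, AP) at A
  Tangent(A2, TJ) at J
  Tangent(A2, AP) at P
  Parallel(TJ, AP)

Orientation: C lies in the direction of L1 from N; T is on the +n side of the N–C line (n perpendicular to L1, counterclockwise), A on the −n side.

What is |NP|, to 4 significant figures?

54.02

The slot axis is L1's direction at 45.8°, so u = (cos 45.8°, sin 45.8°) = (0.6972, 0.7169) and n = (−sin 45.8°, cos 45.8°) = (-0.7169, 0.6972). N is at the origin and C lies 52.2 along u from N, so C = 52.2·u = (36.39, 37.42). Tangency of A1 to both parallel lines with radius 13.9 puts T and A at N ± 13.9·n: T = (-9.965, 9.691), A = (9.965, -9.691). Equal radii place J and P the same way about C: J = C + 13.9·n = (26.43, 47.11), P = C − 13.9·n = (46.36, 27.73). Then |NP| = |P − N| = 54.02.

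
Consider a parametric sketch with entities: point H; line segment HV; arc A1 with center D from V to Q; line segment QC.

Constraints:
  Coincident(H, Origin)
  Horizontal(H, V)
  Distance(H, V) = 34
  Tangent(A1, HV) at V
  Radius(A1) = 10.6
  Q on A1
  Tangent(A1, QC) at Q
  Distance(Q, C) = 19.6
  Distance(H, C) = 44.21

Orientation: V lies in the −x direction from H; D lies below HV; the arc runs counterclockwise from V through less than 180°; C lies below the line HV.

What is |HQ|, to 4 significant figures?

45.64

Checks: H = (0.00, 0.00) ✓; |DQ| = 10.60 ✓; ∠(DQ, QC) = 90.00° ✓; |QC| = 19.60 ✓; |HC| = 44.21 ✓.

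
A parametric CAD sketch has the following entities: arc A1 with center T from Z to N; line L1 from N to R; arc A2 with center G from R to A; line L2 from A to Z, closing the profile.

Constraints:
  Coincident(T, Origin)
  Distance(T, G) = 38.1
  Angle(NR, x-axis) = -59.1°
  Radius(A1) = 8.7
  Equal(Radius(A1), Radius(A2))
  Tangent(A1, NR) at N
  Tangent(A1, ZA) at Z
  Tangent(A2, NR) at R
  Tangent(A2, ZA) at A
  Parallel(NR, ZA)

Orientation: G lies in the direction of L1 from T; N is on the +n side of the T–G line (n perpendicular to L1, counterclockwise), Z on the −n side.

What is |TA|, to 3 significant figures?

39.1

Tangency of A1 to both parallel lines with radius 8.7 puts N and Z at T ± 8.7·n: N = (7.47, 4.47), Z = (-7.47, -4.47). Equal radii place R and A the same way about G: R = G + 8.7·n = (27.0, -28.2), A = G − 8.7·n = (12.1, -37.2). Then |TA| = |A − T| = 39.1.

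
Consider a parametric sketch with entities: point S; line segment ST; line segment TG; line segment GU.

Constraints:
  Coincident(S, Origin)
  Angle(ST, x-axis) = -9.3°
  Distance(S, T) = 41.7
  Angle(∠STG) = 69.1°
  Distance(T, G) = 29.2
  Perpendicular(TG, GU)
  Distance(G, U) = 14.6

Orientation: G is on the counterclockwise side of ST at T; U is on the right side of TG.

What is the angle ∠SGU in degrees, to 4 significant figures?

159.8°

∠STG = 69.1°, so TG runs at -9.3° + (180° − 69.1°) = 101.6° from the x-axis; with |TG| = 29.2, G = T + 29.2·(cos 101.6°, sin 101.6°) = (35.28, 21.86). TG ⟂ GU; with |GU| = 14.6 on the right of TG, U = G + 14.6·(0.9796, 0.2011) = (49.58, 24.80). Then cos ∠SGU = GS·GU / (|GS||GU|), giving 159.8°.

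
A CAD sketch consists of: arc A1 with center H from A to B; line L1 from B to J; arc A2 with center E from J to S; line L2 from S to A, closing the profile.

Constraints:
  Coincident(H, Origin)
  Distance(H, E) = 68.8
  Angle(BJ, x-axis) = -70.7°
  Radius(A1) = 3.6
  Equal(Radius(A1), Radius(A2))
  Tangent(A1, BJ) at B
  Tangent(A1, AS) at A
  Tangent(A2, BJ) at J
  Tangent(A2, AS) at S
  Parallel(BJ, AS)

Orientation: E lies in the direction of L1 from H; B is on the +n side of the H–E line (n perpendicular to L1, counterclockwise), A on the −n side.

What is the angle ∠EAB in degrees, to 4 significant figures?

87.00°

H is at the origin and E lies 68.8 along u from H, so E = 68.8·u = (22.74, -64.93). Tangency of A1 to both parallel lines with radius 3.6 puts B and A at H ± 3.6·n: B = (3.398, 1.190), A = (-3.398, -1.190). Then cos ∠EAB = AE·AB / (|AE||AB|), giving 87.00°.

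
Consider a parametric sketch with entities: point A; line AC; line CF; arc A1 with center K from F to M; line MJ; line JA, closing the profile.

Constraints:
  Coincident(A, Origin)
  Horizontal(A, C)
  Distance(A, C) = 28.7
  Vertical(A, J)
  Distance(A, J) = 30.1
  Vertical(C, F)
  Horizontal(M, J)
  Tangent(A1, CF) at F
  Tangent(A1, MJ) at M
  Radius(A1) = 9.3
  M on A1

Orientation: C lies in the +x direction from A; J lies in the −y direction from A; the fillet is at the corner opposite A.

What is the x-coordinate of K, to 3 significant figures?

19.4

A is at the origin; AC is horizontal with |AC| = 28.7 and C on the +x side, so C = (28.7, 0.00). A and J share the same x with |AJ| = 30.1 and J on the −y side, so J = (0.00, -30.1). The virtual corner opposite A is at (28.7, -30.1). Tangency of A1 to CF means the radius KF is perpendicular to CF and tangency of A1 to MJ means the radius KM is perpendicular to MJ, with radius 9.3, so the center K sits 9.3 in from both sides at K = (19.4, -20.8). So K.x = 19.4.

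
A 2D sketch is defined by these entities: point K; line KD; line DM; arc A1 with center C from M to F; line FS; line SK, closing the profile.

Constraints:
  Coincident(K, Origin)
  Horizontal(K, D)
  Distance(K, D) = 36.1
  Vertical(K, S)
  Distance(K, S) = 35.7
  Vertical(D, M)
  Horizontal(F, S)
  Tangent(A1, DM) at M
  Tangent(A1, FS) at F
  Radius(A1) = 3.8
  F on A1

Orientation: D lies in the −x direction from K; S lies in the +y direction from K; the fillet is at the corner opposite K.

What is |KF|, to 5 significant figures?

48.143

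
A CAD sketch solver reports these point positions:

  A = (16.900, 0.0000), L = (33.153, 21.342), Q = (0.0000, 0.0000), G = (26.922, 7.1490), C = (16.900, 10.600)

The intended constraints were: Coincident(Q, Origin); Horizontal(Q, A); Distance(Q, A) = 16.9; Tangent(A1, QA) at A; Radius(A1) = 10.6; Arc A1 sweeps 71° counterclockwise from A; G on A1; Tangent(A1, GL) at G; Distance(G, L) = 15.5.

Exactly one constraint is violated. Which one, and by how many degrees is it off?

Tangent(A1, GL) at G — off by 4.70°.

Q = (0.00, 0.00) ✓; Q.y = 0.00, A.y = 0.00 ✓; |QA| = 16.90 ✓; ∠(CA, AQ) = 90.00° ✓; |CA| = 10.60 ✓; bearing(C→G) − bearing(C→A) = 71.00° ✓; |CG| = 10.60 ✓; ∠(CG, GL) = 94.70° ✗; |GL| = 15.50 ✓.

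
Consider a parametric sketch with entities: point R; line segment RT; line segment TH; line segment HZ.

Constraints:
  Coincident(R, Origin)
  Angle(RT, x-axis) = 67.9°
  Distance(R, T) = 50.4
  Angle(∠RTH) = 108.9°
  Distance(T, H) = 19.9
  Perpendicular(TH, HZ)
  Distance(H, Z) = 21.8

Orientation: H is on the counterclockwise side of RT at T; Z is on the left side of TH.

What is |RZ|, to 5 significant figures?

44.522

∠RTH = 108.9°, so TH runs at 67.9° + (180° − 108.9°) = 139.00° from the x-axis; with |TH| = 19.9, H = T + 19.9·(cos 139.00°, sin 139.00°) = (3.9430, 59.753). TH is perpendicular to HZ; with |HZ| = 21.8 on the left of TH, Z = H + 21.8·(-0.65606, -0.75471) = (-10.359, 43.300). Then |RZ| = |Z − R| = 44.522.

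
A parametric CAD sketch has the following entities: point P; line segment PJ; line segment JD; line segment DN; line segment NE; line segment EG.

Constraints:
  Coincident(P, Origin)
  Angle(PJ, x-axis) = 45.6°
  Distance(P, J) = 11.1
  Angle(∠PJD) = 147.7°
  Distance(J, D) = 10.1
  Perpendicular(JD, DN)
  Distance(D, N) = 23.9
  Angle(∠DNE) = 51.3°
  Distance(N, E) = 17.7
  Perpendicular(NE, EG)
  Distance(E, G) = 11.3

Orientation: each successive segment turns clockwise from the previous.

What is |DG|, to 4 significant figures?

7.852

∠DNE = 51.3° gives NE at 154.6° from the x-axis; with |NE| = 17.7, E = (7.105, -5.413). NE ⟂ EG, so EG runs at 64.60°; with |EG| = 11.3, G = (11.95, 4.795). Then |DG| = |G − D| = 7.852.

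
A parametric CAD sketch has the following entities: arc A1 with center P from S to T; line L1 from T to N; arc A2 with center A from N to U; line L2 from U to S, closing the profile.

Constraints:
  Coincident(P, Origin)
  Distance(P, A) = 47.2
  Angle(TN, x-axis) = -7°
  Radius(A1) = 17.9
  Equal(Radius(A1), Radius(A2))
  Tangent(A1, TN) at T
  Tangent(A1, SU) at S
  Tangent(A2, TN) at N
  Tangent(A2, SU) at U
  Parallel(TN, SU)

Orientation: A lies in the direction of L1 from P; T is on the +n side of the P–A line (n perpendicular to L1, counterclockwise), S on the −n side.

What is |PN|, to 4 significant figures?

50.48

The slot axis is L1's direction at -7.0°, so u = (cos -7.0°, sin -7.0°) = (0.9925, -0.1219) and n = (−sin -7.0°, cos -7.0°) = (0.1219, 0.9925). P is at the origin and A lies 47.2 along u from P, so A = 47.2·u = (46.85, -5.752). Tangency of A1 to both parallel lines with radius 17.9 puts T and S at P ± 17.9·n: T = (2.181, 17.77), S = (-2.181, -17.77). Equal radii place N and U the same way about A: N = A + 17.9·n = (49.03, 12.01), U = A − 17.9·n = (44.67, -23.52). Then |PN| = |N − P| = 50.48.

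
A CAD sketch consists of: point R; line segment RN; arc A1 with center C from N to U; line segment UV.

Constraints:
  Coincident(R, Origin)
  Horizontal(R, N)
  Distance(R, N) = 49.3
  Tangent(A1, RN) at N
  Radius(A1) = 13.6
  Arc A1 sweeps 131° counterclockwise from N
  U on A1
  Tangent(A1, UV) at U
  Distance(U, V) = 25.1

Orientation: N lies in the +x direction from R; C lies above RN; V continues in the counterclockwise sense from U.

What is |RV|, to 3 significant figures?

59.8

R is at the origin; R and N share the same y with |RN| = 49.3 and N on the +x side, so N = (49.3, 0.00). Since A1 is tangent to RN there, CN ⟂ RN, so C = N + (0, 13.6) = (49.3, 13.6). On A1, N sits at bearing -90° from C; a 131° counterclockwise sweep puts U at bearing 41°, so U = C + 13.6·(cos 41°, sin 41°) = (59.6, 22.5). A1 meets UV tangentially, so CU is at right angles to UV, so UV runs along (−sin 41°, cos 41°); with |UV| = 25.1, V = (43.1, 41.5). Then |RV| = |V − R| = 59.8.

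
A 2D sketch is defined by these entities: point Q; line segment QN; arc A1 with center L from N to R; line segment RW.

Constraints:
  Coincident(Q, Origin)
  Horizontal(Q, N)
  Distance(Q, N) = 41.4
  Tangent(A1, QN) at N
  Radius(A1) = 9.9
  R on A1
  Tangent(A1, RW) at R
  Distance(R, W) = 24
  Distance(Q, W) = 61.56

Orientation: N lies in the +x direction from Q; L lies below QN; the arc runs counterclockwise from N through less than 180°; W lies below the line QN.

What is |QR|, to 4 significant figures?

38.35

Q is at the origin; QN is horizontal with |QN| = 41.4 and N on the +x side, so N = (41.40, 0.000). Since A1 is tangent to QN there, LN ⟂ QN, so L = N + (0, -9.9) = (41.40, -9.900). Since LR ⟂ RW (tangency), |LW| = √(9.9² + 24.0²) = 25.96 regardless of where R sits on A1. So W lies on both circle(Q, 61.56) and circle(L, 25.96); the below-QN intersection is W = (51.42, -33.85). R is the foot of the tangent from W: R = (34.41, -16.91).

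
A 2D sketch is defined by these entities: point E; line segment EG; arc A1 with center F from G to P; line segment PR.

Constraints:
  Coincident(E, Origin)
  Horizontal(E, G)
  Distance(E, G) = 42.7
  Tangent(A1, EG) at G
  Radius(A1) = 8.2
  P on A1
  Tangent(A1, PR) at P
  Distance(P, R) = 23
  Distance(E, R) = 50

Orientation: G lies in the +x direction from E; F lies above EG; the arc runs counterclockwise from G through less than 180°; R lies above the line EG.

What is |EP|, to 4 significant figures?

51.29

Checks: |FG| = 8.200 ✓; |FP| = 8.200 ✓; ∠(FP, PR) = 90.00° ✓; |PR| = 23.00 ✓; |ER| = 50.00 ✓.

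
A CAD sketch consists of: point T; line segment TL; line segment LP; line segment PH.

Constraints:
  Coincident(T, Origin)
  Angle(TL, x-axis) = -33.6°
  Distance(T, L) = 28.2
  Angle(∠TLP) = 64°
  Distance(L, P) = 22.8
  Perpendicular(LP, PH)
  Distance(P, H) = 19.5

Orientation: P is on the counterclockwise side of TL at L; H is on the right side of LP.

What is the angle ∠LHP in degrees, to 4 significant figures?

49.46°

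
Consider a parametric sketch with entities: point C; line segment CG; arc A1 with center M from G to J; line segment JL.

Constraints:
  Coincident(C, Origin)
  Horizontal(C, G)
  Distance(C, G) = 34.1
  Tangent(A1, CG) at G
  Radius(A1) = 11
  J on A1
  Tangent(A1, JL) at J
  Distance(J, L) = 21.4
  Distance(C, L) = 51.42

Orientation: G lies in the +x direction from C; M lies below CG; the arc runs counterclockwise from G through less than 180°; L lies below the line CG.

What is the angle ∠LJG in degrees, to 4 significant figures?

116.9°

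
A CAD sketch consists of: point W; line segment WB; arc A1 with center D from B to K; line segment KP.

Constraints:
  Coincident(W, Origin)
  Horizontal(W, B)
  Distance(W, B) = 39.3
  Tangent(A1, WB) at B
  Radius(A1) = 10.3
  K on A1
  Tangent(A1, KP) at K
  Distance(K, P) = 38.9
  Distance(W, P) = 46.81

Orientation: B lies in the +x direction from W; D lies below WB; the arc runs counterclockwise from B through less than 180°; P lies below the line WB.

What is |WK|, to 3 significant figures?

30.4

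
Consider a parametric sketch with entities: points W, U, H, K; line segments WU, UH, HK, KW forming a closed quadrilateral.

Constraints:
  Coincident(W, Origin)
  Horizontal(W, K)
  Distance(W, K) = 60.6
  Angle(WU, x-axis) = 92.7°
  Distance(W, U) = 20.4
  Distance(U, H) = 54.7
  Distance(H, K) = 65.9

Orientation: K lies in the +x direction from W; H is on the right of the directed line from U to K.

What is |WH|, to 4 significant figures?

34.34

Checks: W.y = 0.00, K.y = 0.00 ✓; |UH| = 54.70 ✓; |HK| = 65.90 ✓.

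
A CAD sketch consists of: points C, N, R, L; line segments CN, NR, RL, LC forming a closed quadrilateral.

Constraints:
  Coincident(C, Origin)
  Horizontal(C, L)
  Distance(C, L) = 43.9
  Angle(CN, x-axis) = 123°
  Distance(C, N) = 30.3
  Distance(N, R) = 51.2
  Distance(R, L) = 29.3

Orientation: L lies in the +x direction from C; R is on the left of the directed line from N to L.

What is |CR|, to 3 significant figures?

44.4

C is at the origin; C and L share the same y with |CL| = 43.9 and L in +x, so L = (43.9, 0). CN runs at 123.0° with |CN| = 30.3, so N = (-16.5, 25.4). R is determined by |NR| = 51.2 and |RL| = 29.3 together: it lies at the intersection of circle(N, 51.2) and circle(L, 29.3). With |NL| = 65.5, the foot of the radical line on NL is 46.2 from N and the perpendicular offset is √(51.2² − 46.2²) = 22.0. Taking the left-of-NL solution: R = (34.6, 27.8).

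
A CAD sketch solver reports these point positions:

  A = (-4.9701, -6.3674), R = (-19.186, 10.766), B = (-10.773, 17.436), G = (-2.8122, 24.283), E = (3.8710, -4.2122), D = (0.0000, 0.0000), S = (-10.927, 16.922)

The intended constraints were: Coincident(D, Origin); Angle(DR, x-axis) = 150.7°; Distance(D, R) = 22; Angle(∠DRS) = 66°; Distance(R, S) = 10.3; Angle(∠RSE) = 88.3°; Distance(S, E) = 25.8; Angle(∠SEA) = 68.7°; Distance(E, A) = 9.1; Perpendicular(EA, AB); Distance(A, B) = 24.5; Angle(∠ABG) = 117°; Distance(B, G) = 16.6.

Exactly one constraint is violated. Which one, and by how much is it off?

Distance(B, G) = 16.6 — off by 6.10.

D = (0.00, 0.00) ✓; DR at 150.7° ✓; |DR| = 22.00 ✓; ∠DRS = 66.00° ✓; |RS| = 10.30 ✓; ∠RSE = 88.30° ✓; |SE| = 25.80 ✓; ∠SEA = 68.70° ✓; |EA| = 9.100 ✓; ∠(EA, AB) = 90.00° ✓; |AB| = 24.50 ✓; ∠ABG = 117.0° ✓; |BG| = 10.50 ✗.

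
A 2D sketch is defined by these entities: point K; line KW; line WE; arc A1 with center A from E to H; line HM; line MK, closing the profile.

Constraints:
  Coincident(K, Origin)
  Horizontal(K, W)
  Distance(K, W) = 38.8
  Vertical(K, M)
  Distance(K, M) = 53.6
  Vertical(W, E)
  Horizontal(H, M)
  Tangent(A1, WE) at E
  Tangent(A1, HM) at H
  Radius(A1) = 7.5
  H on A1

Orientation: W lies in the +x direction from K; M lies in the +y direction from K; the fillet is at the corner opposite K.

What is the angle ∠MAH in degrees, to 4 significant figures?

76.53°

K is at the origin; KW is horizontal with |KW| = 38.8 and W on the +x side, so W = (38.80, 0.000). KM is vertical with |KM| = 53.6 and M on the +y side, so M = (0.000, 53.60). The virtual corner opposite K is at (38.80, 53.60). The tangent condition forces AE to be normal to WE and since A1 is tangent to HM there, AH ⟂ HM, with radius 7.5, so the center A sits 7.5 in from both sides at A = (31.30, 46.10). That places the tangent points at E = (38.80, 46.10) on WE and H = (31.30, 53.60) on HM. Then cos ∠MAH = AM·AH / (|AM||AH|), giving 76.53°.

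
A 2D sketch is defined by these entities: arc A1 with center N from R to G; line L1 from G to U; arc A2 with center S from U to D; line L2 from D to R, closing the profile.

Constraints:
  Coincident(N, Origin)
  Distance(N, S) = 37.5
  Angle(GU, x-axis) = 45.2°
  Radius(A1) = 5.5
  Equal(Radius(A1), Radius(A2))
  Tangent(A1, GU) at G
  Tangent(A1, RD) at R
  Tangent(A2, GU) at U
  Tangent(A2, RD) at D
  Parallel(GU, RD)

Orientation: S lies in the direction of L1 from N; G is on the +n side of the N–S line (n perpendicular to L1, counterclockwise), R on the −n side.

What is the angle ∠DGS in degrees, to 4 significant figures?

8.004°

Tangency of A1 to both parallel lines with radius 5.5 puts G and R at N ± 5.5·n: G = (-3.903, 3.875), R = (3.903, -3.875). Equal radii place U and D the same way about S: U = S + 5.5·n = (22.52, 30.48), D = S − 5.5·n = (30.33, 22.73). Then cos ∠DGS = GD·GS / (|GD||GS|), giving 8.004°.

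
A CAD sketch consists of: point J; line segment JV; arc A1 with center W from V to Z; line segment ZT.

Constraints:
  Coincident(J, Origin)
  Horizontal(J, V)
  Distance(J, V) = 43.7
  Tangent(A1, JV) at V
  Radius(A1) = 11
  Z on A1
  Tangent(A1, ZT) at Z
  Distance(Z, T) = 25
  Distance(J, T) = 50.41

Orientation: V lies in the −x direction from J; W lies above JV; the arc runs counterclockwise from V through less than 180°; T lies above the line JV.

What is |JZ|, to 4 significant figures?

34.79

Checks: ∠(WV, VJ) = 90.00° ✓; |WZ| = 11.00 ✓; ∠(WZ, ZT) = 90.00° ✓; |ZT| = 25.00 ✓; |JT| = 50.41 ✓.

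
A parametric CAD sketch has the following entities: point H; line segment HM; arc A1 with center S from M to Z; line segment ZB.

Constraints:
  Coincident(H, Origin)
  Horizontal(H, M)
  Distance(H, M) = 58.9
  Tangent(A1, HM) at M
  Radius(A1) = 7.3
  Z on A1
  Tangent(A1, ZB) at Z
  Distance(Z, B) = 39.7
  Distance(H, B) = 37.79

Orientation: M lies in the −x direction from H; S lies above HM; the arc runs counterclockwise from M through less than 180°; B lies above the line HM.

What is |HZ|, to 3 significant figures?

54.0

H is at the origin; H and M share the same y with |HM| = 58.9 and M on the −x side, so M = (-58.9, 0.00). A1 meets HM tangentially, so SM is at right angles to HM, so S = M + (0, 7.3) = (-58.9, 7.30). Since SZ ⟂ ZB (tangency), |SB| = √(7.3² + 39.7²) = 40.4 regardless of where Z sits on A1. So B lies on both circle(H, 37.79) and circle(S, 40.4); the above-HM intersection is B = (-24.6, 28.6). Z is the foot of the tangent from B: Z = (-54.0, 1.91).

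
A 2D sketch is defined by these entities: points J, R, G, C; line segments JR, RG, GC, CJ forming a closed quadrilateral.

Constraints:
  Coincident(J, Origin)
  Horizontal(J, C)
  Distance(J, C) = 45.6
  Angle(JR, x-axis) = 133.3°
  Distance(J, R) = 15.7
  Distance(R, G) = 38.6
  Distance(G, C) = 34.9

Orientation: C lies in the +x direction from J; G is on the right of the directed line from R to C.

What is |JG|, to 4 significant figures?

22.90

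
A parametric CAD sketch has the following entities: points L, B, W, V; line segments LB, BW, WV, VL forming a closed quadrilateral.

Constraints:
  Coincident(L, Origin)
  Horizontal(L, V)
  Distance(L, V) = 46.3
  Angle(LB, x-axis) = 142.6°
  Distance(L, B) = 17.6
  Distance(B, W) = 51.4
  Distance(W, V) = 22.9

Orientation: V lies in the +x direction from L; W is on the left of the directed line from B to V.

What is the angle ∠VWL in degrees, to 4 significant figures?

85.94°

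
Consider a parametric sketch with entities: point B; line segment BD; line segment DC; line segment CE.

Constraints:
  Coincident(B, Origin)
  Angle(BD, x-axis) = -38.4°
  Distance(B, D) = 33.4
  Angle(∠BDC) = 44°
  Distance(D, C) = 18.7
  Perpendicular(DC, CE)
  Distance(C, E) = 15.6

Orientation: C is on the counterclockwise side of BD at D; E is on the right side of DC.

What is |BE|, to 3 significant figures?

39.2

∠BDC = 44.0°, so DC runs at -38.4° + (180° − 44.0°) = 97.6° from the x-axis; with |DC| = 18.7, C = D + 18.7·(cos 97.6°, sin 97.6°) = (23.7, -2.21). The perpendicularity gives CE at right angles to DC; with |CE| = 15.6 on the right of DC, E = C + 15.6·(0.991, 0.132) = (39.2, -0.147). Then |BE| = |E − B| = 39.2.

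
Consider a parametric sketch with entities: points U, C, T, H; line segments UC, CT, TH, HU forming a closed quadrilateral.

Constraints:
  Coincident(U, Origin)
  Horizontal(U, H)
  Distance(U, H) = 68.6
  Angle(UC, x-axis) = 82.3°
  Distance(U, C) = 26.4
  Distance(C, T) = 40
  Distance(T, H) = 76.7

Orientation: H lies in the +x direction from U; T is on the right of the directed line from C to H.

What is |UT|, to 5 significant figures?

14.285

U is at the origin; UH is horizontal with |UH| = 68.6 and H in +x, so H = (68.6, 0). UC runs at 82.3° with |UC| = 26.4, so C = (3.5372, 26.162). T is determined by |CT| = 40.0 and |TH| = 76.7 together: it lies at the intersection of circle(C, 40.0) and circle(H, 76.7). With |CH| = 70.126, the foot of the radical line on CH is 4.5256 from C and the perpendicular offset is √(40.0² − 4.5256²) = 39.743. Taking the right-of-CH solution: T = (-7.0910, -12.400).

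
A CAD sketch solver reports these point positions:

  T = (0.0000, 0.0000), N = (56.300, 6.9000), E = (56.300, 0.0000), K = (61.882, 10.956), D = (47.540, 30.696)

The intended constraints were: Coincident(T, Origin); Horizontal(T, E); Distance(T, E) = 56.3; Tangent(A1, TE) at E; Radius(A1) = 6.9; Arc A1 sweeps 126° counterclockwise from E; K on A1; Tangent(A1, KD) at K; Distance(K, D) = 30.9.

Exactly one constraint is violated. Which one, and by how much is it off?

Distance(K, D) = 30.9 — off by 6.50.

T = (0.00, 0.00) ✓; T.y = 0.00, E.y = 0.00 ✓; |TE| = 56.30 ✓; ∠(NE, ET) = 90.00° ✓; |NE| = 6.900 ✓; bearing(N→K) − bearing(N→E) = 126.0° ✓; |NK| = 6.900 ✓; ∠(NK, KD) = 90.00° ✓; |KD| = 24.40 ✗.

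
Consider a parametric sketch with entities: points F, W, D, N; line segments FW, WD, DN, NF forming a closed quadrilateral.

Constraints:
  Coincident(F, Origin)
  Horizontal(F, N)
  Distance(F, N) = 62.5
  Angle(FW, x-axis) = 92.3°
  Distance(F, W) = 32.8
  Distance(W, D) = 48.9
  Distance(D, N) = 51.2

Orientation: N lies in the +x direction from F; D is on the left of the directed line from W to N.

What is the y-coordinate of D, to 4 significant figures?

48.15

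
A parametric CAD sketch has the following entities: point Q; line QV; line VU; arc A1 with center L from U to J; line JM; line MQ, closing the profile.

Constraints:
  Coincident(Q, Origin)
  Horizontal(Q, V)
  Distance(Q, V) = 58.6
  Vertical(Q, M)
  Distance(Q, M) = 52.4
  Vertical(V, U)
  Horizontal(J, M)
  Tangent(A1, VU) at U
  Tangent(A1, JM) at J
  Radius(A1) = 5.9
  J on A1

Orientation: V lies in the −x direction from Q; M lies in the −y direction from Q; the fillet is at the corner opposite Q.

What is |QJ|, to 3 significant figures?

74.3

Q is at the origin; Q and V share the same y with |QV| = 58.6 and V on the −x side, so V = (-58.6, 0.00). Q and M share the same x with |QM| = 52.4 and M on the −y side, so M = (0.00, -52.4). The virtual corner opposite Q is at (-58.6, -52.4). A1 meets VU tangentially, so LU is at right angles to VU and the tangent condition forces LJ to be normal to JM, with radius 5.9, so the center L sits 5.9 in from both sides at L = (-52.7, -46.5). That places the tangent points at U = (-58.6, -46.5) on VU and J = (-52.7, -52.4) on JM. Then |QJ| = |J − Q| = 74.3.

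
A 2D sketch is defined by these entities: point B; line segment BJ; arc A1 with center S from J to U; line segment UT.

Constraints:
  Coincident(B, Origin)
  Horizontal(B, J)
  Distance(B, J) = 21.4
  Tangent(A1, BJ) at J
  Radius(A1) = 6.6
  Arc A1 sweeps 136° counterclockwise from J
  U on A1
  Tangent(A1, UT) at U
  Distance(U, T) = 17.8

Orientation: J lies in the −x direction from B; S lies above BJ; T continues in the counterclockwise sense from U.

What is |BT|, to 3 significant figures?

37.9

B is at the origin; BJ is horizontal with |BJ| = 21.4 and J on the −x side, so J = (-21.4, 0.00). A1 meets BJ tangentially, so SJ is at right angles to BJ, so S = J + (0, 6.6) = (-21.4, 6.60). On A1, J sits at bearing -90° from S; a 136° counterclockwise sweep puts U at bearing 46°, so U = S + 6.6·(cos 46°, sin 46°) = (-16.8, 11.3). Tangency of A1 to UT means the radius SU is perpendicular to UT, so UT runs along (−sin 46°, cos 46°); with |UT| = 17.8, T = (-29.6, 23.7). Then |BT| = |T − B| = 37.9.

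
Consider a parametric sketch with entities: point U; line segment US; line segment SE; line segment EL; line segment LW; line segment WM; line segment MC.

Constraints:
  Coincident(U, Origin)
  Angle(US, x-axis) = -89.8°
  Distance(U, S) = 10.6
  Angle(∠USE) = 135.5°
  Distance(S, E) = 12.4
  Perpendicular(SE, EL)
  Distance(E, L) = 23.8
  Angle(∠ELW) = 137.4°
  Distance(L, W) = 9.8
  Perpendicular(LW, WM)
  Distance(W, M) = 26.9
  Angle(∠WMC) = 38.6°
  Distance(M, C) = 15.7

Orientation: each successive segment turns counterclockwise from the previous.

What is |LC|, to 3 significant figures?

14.6

The perpendicularity gives WM at right angles to LW, so WM runs at 177°; with |WM| = 26.9, M = (-0.732, 8.38). ∠WMC = 38.6° gives MC at -41.3° from the x-axis; with |MC| = 15.7, C = (11.1, -1.98). Then |LC| = |C − L| = 14.6.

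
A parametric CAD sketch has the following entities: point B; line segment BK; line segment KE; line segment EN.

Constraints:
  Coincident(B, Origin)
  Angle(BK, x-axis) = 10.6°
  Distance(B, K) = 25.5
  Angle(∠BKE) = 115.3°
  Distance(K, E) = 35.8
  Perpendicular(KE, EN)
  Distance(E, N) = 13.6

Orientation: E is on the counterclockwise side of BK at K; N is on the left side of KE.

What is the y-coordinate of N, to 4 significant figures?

42.77

∠BKE = 115.3°, so KE runs at 10.6° + (180° − 115.3°) = 75.30° from the x-axis; with |KE| = 35.8, E = K + 35.8·(cos 75.30°, sin 75.30°) = (34.15, 39.32). KE is perpendicular to EN; with |EN| = 13.6 on the left of KE, N = E + 13.6·(-0.9673, 0.2538) = (20.99, 42.77). So N.y = 42.77.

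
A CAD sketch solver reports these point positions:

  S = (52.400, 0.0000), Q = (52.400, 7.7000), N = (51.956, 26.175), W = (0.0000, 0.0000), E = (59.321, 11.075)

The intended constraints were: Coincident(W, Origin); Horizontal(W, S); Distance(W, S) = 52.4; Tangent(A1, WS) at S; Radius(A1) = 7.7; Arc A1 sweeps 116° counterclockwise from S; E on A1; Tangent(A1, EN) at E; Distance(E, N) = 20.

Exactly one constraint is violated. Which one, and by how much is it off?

Distance(E, N) = 20 — off by 3.20.

W = (0.00, 0.00) ✓; W.y = 0.00, S.y = 0.00 ✓; |WS| = 52.40 ✓; ∠(QS, SW) = 90.00° ✓; |QS| = 7.700 ✓; bearing(Q→E) − bearing(Q→S) = 116.0° ✓; |QE| = 7.700 ✓; ∠(QE, EN) = 90.00° ✓; |EN| = 16.80 ✗.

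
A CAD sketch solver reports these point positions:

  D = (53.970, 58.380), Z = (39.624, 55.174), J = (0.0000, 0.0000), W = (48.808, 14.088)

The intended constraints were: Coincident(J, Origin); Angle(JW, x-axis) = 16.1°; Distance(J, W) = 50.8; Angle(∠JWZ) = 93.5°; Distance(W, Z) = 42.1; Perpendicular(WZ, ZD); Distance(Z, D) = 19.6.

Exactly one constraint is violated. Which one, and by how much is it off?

Distance(Z, D) = 19.6 — off by 4.90.

J = (0.00, 0.00) ✓; JW at 16.10° ✓; |JW| = 50.80 ✓; ∠JWZ = 93.50° ✓; |WZ| = 42.10 ✓; ∠(WZ, ZD) = 90.00° ✓; |ZD| = 14.70 ✗.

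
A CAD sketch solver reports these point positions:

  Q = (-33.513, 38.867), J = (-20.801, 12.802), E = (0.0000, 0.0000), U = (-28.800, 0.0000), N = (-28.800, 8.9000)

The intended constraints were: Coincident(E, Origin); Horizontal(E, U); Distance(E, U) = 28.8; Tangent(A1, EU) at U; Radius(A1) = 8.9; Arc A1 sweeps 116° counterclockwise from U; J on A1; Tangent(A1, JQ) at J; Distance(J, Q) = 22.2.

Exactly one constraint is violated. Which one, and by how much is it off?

Distance(J, Q) = 22.2 — off by 6.80.

E = (0.00, 0.00) ✓; E.y = 0.00, U.y = 0.00 ✓; |EU| = 28.80 ✓; ∠(NU, UE) = 90.00° ✓; |NU| = 8.900 ✓; bearing(N→J) − bearing(N→U) = 116.0° ✓; |NJ| = 8.900 ✓; ∠(NJ, JQ) = 90.00° ✓; |JQ| = 29.00 ✗.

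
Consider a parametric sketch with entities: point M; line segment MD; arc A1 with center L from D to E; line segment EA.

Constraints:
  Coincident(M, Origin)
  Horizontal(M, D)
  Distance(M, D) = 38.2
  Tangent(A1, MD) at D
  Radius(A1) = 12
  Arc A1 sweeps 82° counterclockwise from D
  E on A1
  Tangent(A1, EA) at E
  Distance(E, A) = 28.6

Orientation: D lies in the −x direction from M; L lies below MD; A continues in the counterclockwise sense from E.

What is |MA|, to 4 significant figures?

66.46

M is at the origin; M and D share the same y with |MD| = 38.2 and D on the −x side, so D = (-38.20, 0.000). Since A1 is tangent to MD there, LD ⟂ MD, so L = D + (0, -12) = (-38.20, -12.00). On A1, D sits at bearing 90° from L; an 82° counterclockwise sweep puts E at bearing 172°, so E = L + 12.0·(cos 172°, sin 172°) = (-50.08, -10.33). Since A1 is tangent to EA there, LE ⟂ EA, so EA runs along (−sin 172°, cos 172°); with |EA| = 28.6, A = (-54.06, -38.65). Then |MA| = |A − M| = 66.46.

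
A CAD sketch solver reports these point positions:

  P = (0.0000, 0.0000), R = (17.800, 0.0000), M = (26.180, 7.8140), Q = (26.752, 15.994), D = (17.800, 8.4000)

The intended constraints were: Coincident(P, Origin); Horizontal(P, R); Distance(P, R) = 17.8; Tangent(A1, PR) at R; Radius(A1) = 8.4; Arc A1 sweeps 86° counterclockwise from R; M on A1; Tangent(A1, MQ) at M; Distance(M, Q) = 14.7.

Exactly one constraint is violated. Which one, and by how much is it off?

Distance(M, Q) = 14.7 — off by 6.50.

P = (0.00, 0.00) ✓; P.y = 0.00, R.y = 0.00 ✓; |PR| = 17.80 ✓; ∠(DR, RP) = 90.00° ✓; |DR| = 8.400 ✓; bearing(D→M) − bearing(D→R) = 86.00° ✓; |DM| = 8.400 ✓; ∠(DM, MQ) = 90.00° ✓; |MQ| = 8.200 ✗.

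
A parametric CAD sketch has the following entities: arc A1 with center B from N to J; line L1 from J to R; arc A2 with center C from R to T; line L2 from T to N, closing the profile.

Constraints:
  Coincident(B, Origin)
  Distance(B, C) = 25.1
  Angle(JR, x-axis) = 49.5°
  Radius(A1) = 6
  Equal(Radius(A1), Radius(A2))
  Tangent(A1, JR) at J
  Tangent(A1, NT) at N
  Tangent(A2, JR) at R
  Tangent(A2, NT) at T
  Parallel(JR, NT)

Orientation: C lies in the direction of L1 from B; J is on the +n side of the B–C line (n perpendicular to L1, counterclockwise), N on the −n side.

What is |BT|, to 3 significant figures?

25.8

The slot axis is L1's direction at 49.5°, so u = (cos 49.5°, sin 49.5°) = (0.649, 0.760) and n = (−sin 49.5°, cos 49.5°) = (-0.760, 0.649). B is at the origin and C lies 25.1 along u from B, so C = 25.1·u = (16.3, 19.1). Tangency of A1 to both parallel lines with radius 6.0 puts J and N at B ± 6.0·n: J = (-4.56, 3.90), N = (4.56, -3.90). Equal radii place R and T the same way about C: R = C + 6.0·n = (11.7, 23.0), T = C − 6.0·n = (20.9, 15.2). Then |BT| = |T − B| = 25.8.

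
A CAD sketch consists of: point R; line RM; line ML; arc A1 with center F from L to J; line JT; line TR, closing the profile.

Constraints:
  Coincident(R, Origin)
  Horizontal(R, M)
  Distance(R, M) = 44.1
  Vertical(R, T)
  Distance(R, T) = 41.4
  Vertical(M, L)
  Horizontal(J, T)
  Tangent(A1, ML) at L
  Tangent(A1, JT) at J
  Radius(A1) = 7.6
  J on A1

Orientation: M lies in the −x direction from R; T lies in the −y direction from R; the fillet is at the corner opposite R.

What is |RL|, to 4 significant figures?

55.56

The virtual corner opposite R is at (-44.10, -41.40). A1 meets ML tangentially, so FL is at right angles to ML and the tangent condition forces FJ to be normal to JT, with radius 7.6, so the center F sits 7.6 in from both sides at F = (-36.50, -33.80). That places the tangent points at L = (-44.10, -33.80) on ML and J = (-36.50, -41.40) on JT. Then |RL| = |L − R| = 55.56.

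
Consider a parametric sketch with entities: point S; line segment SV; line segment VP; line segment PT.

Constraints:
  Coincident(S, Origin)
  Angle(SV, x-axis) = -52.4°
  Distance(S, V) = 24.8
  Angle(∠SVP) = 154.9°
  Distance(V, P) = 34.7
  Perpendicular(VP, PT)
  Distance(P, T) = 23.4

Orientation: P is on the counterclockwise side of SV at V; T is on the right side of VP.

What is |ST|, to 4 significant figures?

66.47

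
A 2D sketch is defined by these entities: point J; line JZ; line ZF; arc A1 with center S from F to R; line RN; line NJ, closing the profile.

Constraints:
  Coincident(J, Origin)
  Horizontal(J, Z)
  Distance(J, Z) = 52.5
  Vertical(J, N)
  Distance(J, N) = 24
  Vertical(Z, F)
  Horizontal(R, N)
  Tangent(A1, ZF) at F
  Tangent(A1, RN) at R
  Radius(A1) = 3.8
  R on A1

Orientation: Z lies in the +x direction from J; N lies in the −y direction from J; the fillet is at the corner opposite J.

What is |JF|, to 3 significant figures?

56.3

The virtual corner opposite J is at (52.5, -24.0). Tangency of A1 to ZF means the radius SF is perpendicular to ZF and A1 meets RN tangentially, so SR is at right angles to RN, with radius 3.8, so the center S sits 3.8 in from both sides at S = (48.7, -20.2). That places the tangent points at F = (52.5, -20.2) on ZF and R = (48.7, -24.0) on RN. Then |JF| = |F − J| = 56.3.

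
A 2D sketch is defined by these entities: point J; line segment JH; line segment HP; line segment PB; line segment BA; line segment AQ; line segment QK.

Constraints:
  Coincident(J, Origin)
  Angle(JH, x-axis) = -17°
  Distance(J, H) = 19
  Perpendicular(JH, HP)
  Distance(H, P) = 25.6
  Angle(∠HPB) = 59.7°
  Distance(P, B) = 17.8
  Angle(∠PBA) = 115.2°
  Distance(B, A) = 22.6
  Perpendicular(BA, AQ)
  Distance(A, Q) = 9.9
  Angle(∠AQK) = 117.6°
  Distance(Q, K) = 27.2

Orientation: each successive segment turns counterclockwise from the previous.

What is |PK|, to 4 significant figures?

8.820

BA ⟂ AQ, so AQ runs at -11.90°; with |AQ| = 9.9, Q = (13.36, -9.324). ∠AQK = 117.6° gives QK at 50.50° from the x-axis; with |QK| = 27.2, K = (30.66, 11.66). Then |PK| = |K − P| = 8.820.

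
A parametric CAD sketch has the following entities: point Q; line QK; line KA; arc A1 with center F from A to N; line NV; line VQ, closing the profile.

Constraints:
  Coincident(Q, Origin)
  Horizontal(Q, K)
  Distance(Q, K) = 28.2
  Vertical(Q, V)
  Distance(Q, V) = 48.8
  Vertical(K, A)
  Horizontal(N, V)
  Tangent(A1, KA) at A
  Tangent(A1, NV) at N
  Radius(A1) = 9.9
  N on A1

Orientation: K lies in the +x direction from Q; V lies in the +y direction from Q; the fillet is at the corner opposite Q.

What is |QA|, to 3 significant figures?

48.0

Q is at the origin; QK is horizontal with |QK| = 28.2 and K on the +x side, so K = (28.2, 0.00). Q and V share the same x with |QV| = 48.8 and V on the +y side, so V = (0.00, 48.8). The virtual corner opposite Q is at (28.2, 48.8). Since A1 is tangent to KA there, FA ⟂ KA and the tangent condition forces FN to be normal to NV, with radius 9.9, so the center F sits 9.9 in from both sides at F = (18.3, 38.9). That places the tangent points at A = (28.2, 38.9) on KA and N = (18.3, 48.8) on NV. Then |QA| = |A − Q| = 48.0.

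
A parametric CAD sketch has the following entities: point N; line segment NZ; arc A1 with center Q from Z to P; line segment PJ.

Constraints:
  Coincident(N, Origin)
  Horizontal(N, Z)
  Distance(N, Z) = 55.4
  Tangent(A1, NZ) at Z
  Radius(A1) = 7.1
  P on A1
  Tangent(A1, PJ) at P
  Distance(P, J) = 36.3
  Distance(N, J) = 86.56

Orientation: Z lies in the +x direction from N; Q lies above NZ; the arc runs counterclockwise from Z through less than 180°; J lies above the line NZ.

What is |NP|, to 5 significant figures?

61.765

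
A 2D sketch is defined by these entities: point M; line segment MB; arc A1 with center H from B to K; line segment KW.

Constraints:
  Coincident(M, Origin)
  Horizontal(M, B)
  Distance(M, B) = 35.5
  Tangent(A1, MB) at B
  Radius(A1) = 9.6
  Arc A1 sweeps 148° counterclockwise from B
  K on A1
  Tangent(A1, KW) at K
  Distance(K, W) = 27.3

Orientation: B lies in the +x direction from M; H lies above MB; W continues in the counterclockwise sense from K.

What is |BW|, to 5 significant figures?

36.928

M is at the origin; M and B share the same y with |MB| = 35.5 and B on the +x side, so B = (35.500, 0.0000). A1 meets MB tangentially, so HB is at right angles to MB, so H = B + (0, 9.6) = (35.500, 9.6000). On A1, B sits at bearing -90° from H; a 148° counterclockwise sweep puts K at bearing 58°, so K = H + 9.6·(cos 58°, sin 58°) = (40.587, 17.741). Since A1 is tangent to KW there, HK ⟂ KW, so KW runs along (−sin 58°, cos 58°); with |KW| = 27.3, W = (17.436, 32.208). Then |BW| = |W − B| = 36.928.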